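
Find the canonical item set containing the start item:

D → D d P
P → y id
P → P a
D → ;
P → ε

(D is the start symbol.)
First, augment the grammar with D' → D
I₀ = CLOSURE({ [D' → . D] }):
  [D' → . D] has the dot before D: add [D → . D d P], [D → . ;]
No further items can be added.

I₀ = { [D → . ;], [D → . D d P], [D' → . D] }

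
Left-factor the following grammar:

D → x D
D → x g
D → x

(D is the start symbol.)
D → x D'
D' → D
D' → g
D' → ε

Left-factoring transforms A → αβ₁ | αβ₂ into A → αA' and A' → β₁ | β₂
(α is the longest common prefix among the alternatives). Repeat until
no nonterminal has two alternatives with a common prefix.

Round 1: D has alternatives sharing prefix 'x'. Introduce D': D → x D'
  Add: D' → D
  Add: D' → g
  Add: D' → ε

No remaining common prefixes — done.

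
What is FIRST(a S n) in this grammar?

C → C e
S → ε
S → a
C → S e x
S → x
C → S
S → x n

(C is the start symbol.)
{ 'a' }

To compute FIRST(a S n), process the symbols left to right:
Symbol a is a terminal. Add 'a' and stop.
FIRST(a S n) = { 'a' }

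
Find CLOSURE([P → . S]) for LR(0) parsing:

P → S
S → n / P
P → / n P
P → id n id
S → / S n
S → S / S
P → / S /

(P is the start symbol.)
Start with: [P → . S]
  [P → . S] has the dot before S: add [S → . n / P], [S → . / S n], [S → . S / S]
No further items can be added.

CLOSURE = { [P → . S], [S → . / S n], [S → . S / S], [S → . n / P] }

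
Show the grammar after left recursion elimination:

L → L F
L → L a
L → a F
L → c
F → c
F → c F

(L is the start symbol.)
L → a F L'
L → c L'
L' → F L'
L' → a L'
L' → ε
F → c
F → c F

L is directly left-recursive. The standard transformation for
  A → A α₁ | ... | A α_m | β₁ | ... | β_n
is
  A  → β₁ A' | ... | β_n A'
  A' → α₁ A' | ... | α_m A' | ε

L → a F becomes L → a F L'
L → c becomes L → c L'
L → L F becomes L' → F L'
L → L a becomes L' → a L'
Add L' → ε

Productions for other non-terminals are unchanged:
  F → c
  F → c F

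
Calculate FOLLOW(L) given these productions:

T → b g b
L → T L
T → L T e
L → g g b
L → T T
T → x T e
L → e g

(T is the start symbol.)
{ 'b', 'e', 'g', 'x' }

To compute FOLLOW(L), find every occurrence of L on a right-hand side N → α L β: add FIRST(β) \ {ε}, and if β is empty or nullable also add FOLLOW(N). Iterate to a fixed point.

In L → T L: L is at the end; this adds FOLLOW(L) to itself — nothing new
In T → L T e: L is followed by T e, add FIRST(T e) \ {ε} = { 'b', 'e', 'g', 'x' }

Taking the union: FOLLOW(L) = { 'b', 'e', 'g', 'x' }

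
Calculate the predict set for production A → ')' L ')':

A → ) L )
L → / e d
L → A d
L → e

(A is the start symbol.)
PREDICT(A → ')' L ')') = (FIRST(RHS) \ {ε}) ∪ (FOLLOW(A) if ε ∈ FIRST(RHS), i.e. RHS ⇒* ε)
FIRST(')' L ')') = { ')' }
ε ∉ FIRST(')' L ')'), so FOLLOW(A) is not added.
PREDICT(A → ')' L ')') = { ')' }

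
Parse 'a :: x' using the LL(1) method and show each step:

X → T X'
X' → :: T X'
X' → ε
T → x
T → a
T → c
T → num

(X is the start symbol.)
LL(1) parsing maintains a stack (initially the start symbol over $) and the input. At each step: if the stack top is a terminal, match it against the current input token; if it is a non-terminal N, replace it with the RHS of M[N, lookahead] (the unique production whose predict set contains the lookahead).

Stack is shown with the top on the left.

Stack      Input     Action
---------------------------
X $        a :: x $  output X → T X'
T X' $     a :: x $  output T → a
a X' $     a :: x $  match 'a'
X' $       :: x $    output X' → :: T X'
:: T X' $  :: x $    match '::'
T X' $     x $       output T → x
x X' $     x $       match 'x'
X' $       $         output X' → ε
$          $         accept

The string is accepted.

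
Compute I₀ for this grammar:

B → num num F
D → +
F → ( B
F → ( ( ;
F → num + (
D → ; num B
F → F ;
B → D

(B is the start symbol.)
{ [B → . D], [B → . num num F], [B' → . B], [D → . +], [D → . ; num B] }

First, augment the grammar with B' → B
I₀ = CLOSURE({ [B' → . B] }):
  [B' → . B] has the dot before B: add [B → . num num F], [B → . D]
  [B → . D] has the dot before D: add [D → . +], [D → . ; num B]
No further items can be added.

I₀ = { [B → . D], [B → . num num F], [B' → . B], [D → . +], [D → . ; num B] }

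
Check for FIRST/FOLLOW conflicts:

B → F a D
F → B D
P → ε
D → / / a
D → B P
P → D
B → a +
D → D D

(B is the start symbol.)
Yes. P → D with FOLLOW(P) on { '/', 'a' }

A FIRST/FOLLOW conflict occurs when a non-terminal N has a nullable alternative N → β (β ⇒* ε) and another alternative N → α with FIRST(α) ∩ FOLLOW(N) ≠ ∅: on such a lookahead the parser cannot decide between expanding α and letting N vanish via β.

Nullable non-terminals: P.
FIRST sets used below: FIRST(D) = { '/', 'a' }

P: nullable alternative(s) P → ε; FOLLOW(P) = { $, '/', 'a' }
  P → ε: FIRST \ {ε} = { } — this is the only nullable alternative, skip
  P → D: FIRST \ {ε} = { '/', 'a' } — overlaps FOLLOW(P) on { '/', 'a' }: CONFLICT

B, D, F have no nullable alternative, so no FIRST/FOLLOW check is needed there.

So the grammar has 1 FIRST/FOLLOW conflict (marked CONFLICT above).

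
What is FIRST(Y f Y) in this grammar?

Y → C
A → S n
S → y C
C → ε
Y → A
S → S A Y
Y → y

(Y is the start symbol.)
{ 'f', 'y' }

FIRST sets of the non-terminals involved (from the grammar, by fixed-point iteration):
  FIRST(Y) = { 'y', ε }

To compute FIRST(Y f Y), process the symbols left to right:
Symbol Y is a non-terminal. Add FIRST(Y) \ {ε} = { 'y' }
Y is nullable (ε ∈ FIRST(Y)), continue to the next symbol.
Symbol f is a terminal. Add 'f' and stop.
FIRST(Y f Y) = { 'f', 'y' }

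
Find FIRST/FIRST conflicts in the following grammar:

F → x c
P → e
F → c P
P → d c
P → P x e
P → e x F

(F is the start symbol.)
Yes. P → e / P → P x e on { 'e' }; P → e / P → e x F on { 'e' }; P → d c / P → P x e on { 'd' }; P → P x e / P → e x F on { 'e' }

A FIRST/FIRST conflict occurs when two productions N → α and N → β for the same non-terminal have FIRST(α) ∩ FIRST(β) ≠ ∅ (with ε ∈ FIRST of a nullable right-hand side, so two nullable alternatives also conflict).

FIRST sets of the non-terminals at (or reachable through a nullable prefix from) the front of some alternative:
  FIRST(P) = { 'd', 'e' }

Productions for F:
  F → x c: FIRST = { 'x' }
  F → c P: FIRST = { 'c' }
Productions for P:
  P → e: FIRST = { 'e' }
  P → d c: FIRST = { 'd' }
  P → P x e: FIRST = { 'd', 'e' }
  P → e x F: FIRST = { 'e' }

Conflict for P: P → e and P → P x e
  Overlap: { 'e' }
Conflict for P: P → e and P → e x F
  Overlap: { 'e' }
Conflict for P: P → d c and P → P x e
  Overlap: { 'd' }
Conflict for P: P → P x e and P → e x F
  Overlap: { 'e' }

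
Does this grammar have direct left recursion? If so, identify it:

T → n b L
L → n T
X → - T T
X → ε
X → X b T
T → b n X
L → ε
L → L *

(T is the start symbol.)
T → n b L: starts with n
L → n T: starts with n
X → - T T: starts with '-'
X → ε: starts with ε
X → X b T: LEFT RECURSIVE (starts with X)
T → b n X: starts with b
L → ε: starts with ε
L → L *: LEFT RECURSIVE (starts with L)

The grammar has direct left recursion on: X, L.

Answer: Yes, X, L are left-recursive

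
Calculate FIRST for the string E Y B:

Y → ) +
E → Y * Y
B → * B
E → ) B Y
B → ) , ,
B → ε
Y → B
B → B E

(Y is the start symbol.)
FIRST sets of the non-terminals involved (from the grammar, by fixed-point iteration):
  FIRST(E) = { ')', '*' }

To compute FIRST(E Y B), process the symbols left to right:
Symbol E is a non-terminal. Add FIRST(E) \ {ε} = { ')', '*' }
E is not nullable (ε ∉ FIRST(E)), so stop here.
FIRST(E Y B) = { ')', '*' }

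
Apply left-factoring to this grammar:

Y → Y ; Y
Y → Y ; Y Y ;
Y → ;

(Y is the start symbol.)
Y → Y ; Y Y'
Y' → ε
Y' → Y ;
Y → ;

Left-factoring transforms A → αβ₁ | αβ₂ into A → αA' and A' → β₁ | β₂
(α is the longest common prefix among the alternatives). Repeat until
no nonterminal has two alternatives with a common prefix.

Round 1: Y has alternatives sharing prefix 'Y ; Y'. Introduce Y': Y → Y ; Y Y'
  Add: Y' → ε
  Add: Y' → Y ;

No remaining common prefixes — done.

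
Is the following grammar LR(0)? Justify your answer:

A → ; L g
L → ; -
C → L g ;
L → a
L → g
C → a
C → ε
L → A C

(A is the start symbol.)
No. Shift-reduce conflict between [C → .] and [A → . ; L g]

Augment with A' → A and build the canonical LR(0) collection (I0 = CLOSURE({[A' → . A]}), then GOTO on every symbol after a dot until no new states appear). It has 15 states:
  I0: { [A → . ; L g], [A' → . A] }  — shift
  I1: { [A → . ; L g], [A → ; . L g], [L → . ; -], [L → . A C], [L → . a], [L → . g] }  — shift
  I2: { [A' → A .] }  — accept
  I3: { [A → . ; L g], [A → ; . L g], [L → . ; -], [L → . A C], [L → . a], [L → . g], [L → ; . -] }  — shift
  I4: { [A → . ; L g], [C → . L g ;], [C → . a], [C → .], [L → . ; -], [L → . A C], [L → . a], [L → . g], [L → A . C] }  — shift, reduce
  I5: { [A → ; L . g] }  — shift
  I6: { [L → a .] }  — reduce
  I7: { [L → g .] }  — reduce
  I8: { [A → ; L g .] }  — reduce
  I9: { [L → A C .] }  — reduce
  I10: { [C → L . g ;] }  — shift
  I11: { [C → a .], [L → a .] }  — 2 reduces
  I12: { [C → L g . ;] }  — shift
  I13: { [C → L g ; .] }  — reduce
  I14: { [L → ; - .] }  — reduce

Conflict in state I4:
  Shift-reduce conflict between [C → .] and [A → . ; L g]
So the grammar is NOT LR(0).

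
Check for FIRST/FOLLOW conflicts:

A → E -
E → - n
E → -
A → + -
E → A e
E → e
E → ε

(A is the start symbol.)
Yes. E → '-' n with FOLLOW(E) on { '-' }; E → '-' with FOLLOW(E) on { '-' }; E → A e with FOLLOW(E) on { '-' }

A FIRST/FOLLOW conflict occurs when a non-terminal N has a nullable alternative N → β (β ⇒* ε) and another alternative N → α with FIRST(α) ∩ FOLLOW(N) ≠ ∅: on such a lookahead the parser cannot decide between expanding α and letting N vanish via β.

Nullable non-terminals: E.
FIRST sets used below: FIRST(A) = { '+', '-', 'e' }

E: nullable alternative(s) E → ε; FOLLOW(E) = { '-' }
  E → - n: FIRST \ {ε} = { '-' } — overlaps FOLLOW(E) on { '-' }: CONFLICT
  E → -: FIRST \ {ε} = { '-' } — overlaps FOLLOW(E) on { '-' }: CONFLICT
  E → A e: FIRST \ {ε} = { '+', '-', 'e' } — overlaps FOLLOW(E) on { '-' }: CONFLICT
  E → e: FIRST \ {ε} = { 'e' } — disjoint from FOLLOW(E)
  E → ε: FIRST \ {ε} = { } — this is the only nullable alternative, skip

A has no nullable alternative, so no FIRST/FOLLOW check is needed there.

So the grammar has 3 FIRST/FOLLOW conflicts (marked CONFLICT above).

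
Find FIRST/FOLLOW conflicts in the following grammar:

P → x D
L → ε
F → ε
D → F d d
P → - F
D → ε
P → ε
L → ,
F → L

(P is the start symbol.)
No FIRST/FOLLOW conflicts.

Nullable non-terminals: D, F, L, P.
FIRST sets used below: FIRST(F) = { ',', ε }, FIRST(L) = { ',', ε }

D: nullable alternative(s) D → ε; FOLLOW(D) = { $ }
  D → F d d: FIRST \ {ε} = { ',', 'd' } — disjoint from FOLLOW(D)
  D → ε: FIRST \ {ε} = { } — this is the only nullable alternative, skip

F: nullable alternative(s) F → ε, F → L; FOLLOW(F) = { $, 'd' }
  F → ε: FIRST \ {ε} = { } — disjoint from FOLLOW(F)
  F → L: FIRST \ {ε} = { ',' } — disjoint from FOLLOW(F)

L: nullable alternative(s) L → ε; FOLLOW(L) = { $, 'd' }
  L → ε: FIRST \ {ε} = { } — this is the only nullable alternative, skip
  L → ,: FIRST \ {ε} = { ',' } — disjoint from FOLLOW(L)

P: nullable alternative(s) P → ε; FOLLOW(P) = { $ }
  P → x D: FIRST \ {ε} = { 'x' } — disjoint from FOLLOW(P)
  P → - F: FIRST \ {ε} = { '-' } — disjoint from FOLLOW(P)
  P → ε: FIRST \ {ε} = { } — this is the only nullable alternative, skip

No FIRST/FOLLOW conflicts found.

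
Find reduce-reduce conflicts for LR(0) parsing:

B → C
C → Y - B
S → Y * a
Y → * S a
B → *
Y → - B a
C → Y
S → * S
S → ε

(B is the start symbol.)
Yes — I1: [B → * .] vs [S → .]

Augment with B' → B and build the canonical LR(0) collection (I0 = CLOSURE({[B' → . B]}), then GOTO on every symbol after a dot until no new states appear). It has 17 states:
  I0: { [B → . *], [B → . C], [B' → . B], [C → . Y - B], [C → . Y], [Y → . * S a], [Y → . - B a] }  — shift
  I1: { [B → * .], [S → . * S], [S → . Y * a], [S → .], [Y → * . S a], [Y → . * S a], [Y → . - B a] }  — shift, 2 reduces
  I2: { [B → . *], [B → . C], [C → . Y - B], [C → . Y], [Y → - . B a], [Y → . * S a], [Y → . - B a] }  — shift
  I3: { [B' → B .] }  — accept
  I4: { [B → C .] }  — reduce
  I5: { [C → Y . - B], [C → Y .] }  — shift, reduce
  I6: { [B → . *], [B → . C], [C → . Y - B], [C → . Y], [C → Y - . B], [Y → . * S a], [Y → . - B a] }  — shift
  I7: { [C → Y - B .] }  — reduce
  I8: { [Y → - B . a] }  — shift
  I9: { [Y → - B a .] }  — reduce
  I10: { [S → * . S], [S → . * S], [S → . Y * a], [S → .], [Y → * . S a], [Y → . * S a], [Y → . - B a] }  — shift, reduce
  I11: { [Y → * S . a] }  — shift
  I12: { [S → Y . * a] }  — shift
  I13: { [S → Y * . a] }  — shift
  I14: { [S → Y * a .] }  — reduce
  I15: { [Y → * S a .] }  — reduce
  I16: { [S → * S .], [Y → * S . a] }  — shift, reduce

I1 contains complete items [B → * .], [S → .] — reduce-reduce conflict.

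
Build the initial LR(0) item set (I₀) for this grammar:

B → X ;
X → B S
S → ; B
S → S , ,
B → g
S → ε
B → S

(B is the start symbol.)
{ [B → . S], [B → . X ;], [B → . g], [B' → . B], [S → . ; B], [S → . S , ,], [S → .], [X → . B S] }

First, augment the grammar with B' → B
I₀ = CLOSURE({ [B' → . B] }):
  [B' → . B] has the dot before B: add [B → . X ;], [B → . g], [B → . S]
  [B → . X ;] has the dot before X: add [X → . B S]
  [B → . S] has the dot before S: add [S → . ; B], [S → . S , ,], [S → .]
No further items can be added.

I₀ = { [B → . S], [B → . X ;], [B → . g], [B' → . B], [S → . ; B], [S → . S , ,], [S → .], [X → . B S] }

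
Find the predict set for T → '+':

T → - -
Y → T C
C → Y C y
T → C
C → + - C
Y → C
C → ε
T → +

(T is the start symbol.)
PREDICT(T → '+') = (FIRST(RHS) \ {ε}) ∪ (FOLLOW(T) if ε ∈ FIRST(RHS), i.e. RHS ⇒* ε)
FIRST('+') = { '+' }
ε ∉ FIRST('+'), so FOLLOW(T) is not added.
PREDICT(T → '+') = { '+' }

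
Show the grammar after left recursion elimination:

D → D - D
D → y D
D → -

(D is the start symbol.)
D → y D D'
D → - D'
D' → - D D'
D' → ε

D is directly left-recursive. The standard transformation for
  A → A α₁ | ... | A α_m | β₁ | ... | β_n
is
  A  → β₁ A' | ... | β_n A'
  A' → α₁ A' | ... | α_m A' | ε

D → y D becomes D → y D D'
D → - becomes D → - D'
D → D - D becomes D' → - D D'
Add D' → ε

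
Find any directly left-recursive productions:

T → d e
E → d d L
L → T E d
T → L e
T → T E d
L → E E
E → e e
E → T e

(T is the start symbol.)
T → d e: starts with d
E → d d L: starts with d
L → T E d: starts with T
T → L e: starts with L
T → T E d: LEFT RECURSIVE (starts with T)
L → E E: starts with E
E → e e: starts with e
E → T e: starts with T

The grammar has direct left recursion on: T.

Answer: Yes, T is left-recursive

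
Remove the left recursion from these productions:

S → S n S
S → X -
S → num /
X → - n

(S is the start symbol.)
S → X - S'
S → num / S'
S' → n S S'
S' → ε
X → - n

S is directly left-recursive. The standard transformation for
  A → A α₁ | ... | A α_m | β₁ | ... | β_n
is
  A  → β₁ A' | ... | β_n A'
  A' → α₁ A' | ... | α_m A' | ε

S → X - becomes S → X - S'
S → num / becomes S → num / S'
S → S n S becomes S' → n S S'
Add S' → ε

Productions for other non-terminals are unchanged:
  X → - n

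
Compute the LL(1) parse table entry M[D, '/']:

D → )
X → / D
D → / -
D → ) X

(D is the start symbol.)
To find M[D, '/'], we find productions for D where '/' is in the predict set (PREDICT(N → α) = (FIRST(α) \ {ε}) ∪ (FOLLOW(N) if α ⇒* ε)).

D → ): PREDICT = { ')' }
D → / -: PREDICT = { '/' }
  '/' is in predict set, so this production goes in M[D, '/']
D → ) X: PREDICT = { ')' }

M[D, '/'] = D → / -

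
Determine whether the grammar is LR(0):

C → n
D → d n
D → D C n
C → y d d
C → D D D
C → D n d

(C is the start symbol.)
No. Shift-reduce conflict between [C → n .] and [C → D n . d]

Augment with C' → C and build the canonical LR(0) collection (I0 = CLOSURE({[C' → . C]}), then GOTO on every symbol after a dot until no new states appear). It has 15 states:
  I0: { [C → . D D D], [C → . D n d], [C → . n], [C → . y d d], [C' → . C], [D → . D C n], [D → . d n] }  — shift
  I1: { [C' → C .] }  — accept
  I2: { [C → . D D D], [C → . D n d], [C → . n], [C → . y d d], [C → D . D D], [C → D . n d], [D → . D C n], [D → . d n], [D → D . C n] }  — shift
  I3: { [D → d . n] }  — shift
  I4: { [C → n .] }  — reduce
  I5: { [C → y . d d] }  — shift
  I6: { [C → y d . d] }  — shift
  I7: { [C → y d d .] }  — reduce
  I8: { [D → d n .] }  — reduce
  I9: { [D → D C . n] }  — shift
  I10: { [C → . D D D], [C → . D n d], [C → . n], [C → . y d d], [C → D . D D], [C → D . n d], [C → D D . D], [D → . D C n], [D → . d n], [D → D . C n] }  — shift
  I11: { [C → D n . d], [C → n .] }  — shift, reduce
  I12: { [C → D n d .] }  — reduce
  I13: { [C → . D D D], [C → . D n d], [C → . n], [C → . y d d], [C → D . D D], [C → D . n d], [C → D D . D], [C → D D D .], [D → . D C n], [D → . d n], [D → D . C n] }  — shift, reduce
  I14: { [D → D C n .] }  — reduce

Conflict in state I11:
  Shift-reduce conflict between [C → n .] and [C → D n . d]
So the grammar is NOT LR(0).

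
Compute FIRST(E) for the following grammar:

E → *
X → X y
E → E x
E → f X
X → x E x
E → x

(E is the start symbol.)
{ '*', 'f', 'x' }

From E → *:
  - '*' is a terminal: add '*' and stop
From E → E x:
  - E is the symbol being defined: contributes nothing new
    E is not nullable, so stop
From E → f X:
  - f is a terminal: add 'f' and stop
From E → x:
  - x is a terminal: add 'x' and stop

Collecting: FIRST(E) = { '*', 'f', 'x' }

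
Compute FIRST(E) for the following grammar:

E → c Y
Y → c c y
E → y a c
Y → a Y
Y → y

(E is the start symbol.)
From E → c Y:
  - c is a terminal: add 'c' and stop
From E → y a c:
  - y is a terminal: add 'y' and stop

Collecting: FIRST(E) = { 'c', 'y' }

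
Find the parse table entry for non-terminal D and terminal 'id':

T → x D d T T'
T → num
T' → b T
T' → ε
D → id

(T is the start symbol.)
D → id

To find M[D, 'id'], we find productions for D where 'id' is in the predict set (PREDICT(N → α) = (FIRST(α) \ {ε}) ∪ (FOLLOW(N) if α ⇒* ε)).

D → id: PREDICT = { 'id' }
  'id' is in predict set, so this production goes in M[D, 'id']

M[D, 'id'] = D → id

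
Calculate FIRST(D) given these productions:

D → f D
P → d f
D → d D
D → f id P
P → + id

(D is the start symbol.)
{ 'd', 'f' }

To compute FIRST(D), examine every production with D on the left-hand side, reading each right-hand side left to right until a non-nullable symbol is reached.

From D → f D:
  - f is a terminal: add 'f' and stop
From D → d D:
  - d is a terminal: add 'd' and stop
From D → f id P:
  - f is a terminal: add 'f' and stop

Collecting: FIRST(D) = { 'd', 'f' }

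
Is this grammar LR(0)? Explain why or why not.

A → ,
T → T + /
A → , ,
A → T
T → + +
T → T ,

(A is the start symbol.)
No. Shift-reduce conflict between [A → , .] and [A → , . ,]

Augment with A' → A and build the canonical LR(0) collection (I0 = CLOSURE({[A' → . A]}), then GOTO on every symbol after a dot until no new states appear). It has 10 states:
  I0: { [A → . , ,], [A → . ,], [A → . T], [A' → . A], [T → . + +], [T → . T + /], [T → . T ,] }  — shift
  I1: { [T → + . +] }  — shift
  I2: { [A → , . ,], [A → , .] }  — shift, reduce
  I3: { [A' → A .] }  — accept
  I4: { [A → T .], [T → T . + /], [T → T . ,] }  — shift, reduce
  I5: { [T → T + . /] }  — shift
  I6: { [T → T , .] }  — reduce
  I7: { [T → T + / .] }  — reduce
  I8: { [A → , , .] }  — reduce
  I9: { [T → + + .] }  — reduce

Conflict in state I2:
  Shift-reduce conflict between [A → , .] and [A → , . ,]
So the grammar is NOT LR(0).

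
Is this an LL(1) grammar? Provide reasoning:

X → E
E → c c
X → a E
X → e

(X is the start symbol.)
A grammar is LL(1) if for each non-terminal N with multiple productions, the predict sets of those productions are pairwise disjoint, where PREDICT(N → α) = (FIRST(α) \ {ε}) ∪ (FOLLOW(N) if α ⇒* ε).

Relevant sets:
  FIRST(E) = { 'c' }

For X:
  PREDICT(X → E) = { 'c' }
  PREDICT(X → a E) = { 'a' }
  PREDICT(X → e) = { 'e' }
E has a single production, so nothing to check there.

All predict sets are disjoint. The grammar IS LL(1).

Answer: Yes, the grammar is LL(1).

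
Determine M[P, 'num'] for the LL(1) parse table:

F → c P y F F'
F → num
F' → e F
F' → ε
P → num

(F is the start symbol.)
P → num

To find M[P, 'num'], we find productions for P where 'num' is in the predict set (PREDICT(N → α) = (FIRST(α) \ {ε}) ∪ (FOLLOW(N) if α ⇒* ε)).

P → num: PREDICT = { 'num' }
  'num' is in predict set, so this production goes in M[P, 'num']

M[P, 'num'] = P → num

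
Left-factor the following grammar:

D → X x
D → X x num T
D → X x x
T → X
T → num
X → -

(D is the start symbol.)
D → X x D'
D' → ε
D' → num T
D' → x
T → X
T → num
X → -

Left-factoring transforms A → αβ₁ | αβ₂ into A → αA' and A' → β₁ | β₂
(α is the longest common prefix among the alternatives). Repeat until
no nonterminal has two alternatives with a common prefix.

Round 1: D has alternatives sharing prefix 'X x'. Introduce D': D → X x D'
  Add: D' → ε
  Add: D' → num T
  Add: D' → x

No remaining common prefixes — done.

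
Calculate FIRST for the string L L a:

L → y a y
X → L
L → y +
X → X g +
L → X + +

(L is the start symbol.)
FIRST sets of the non-terminals involved (from the grammar, by fixed-point iteration):
  FIRST(L) = { 'y' }

To compute FIRST(L L a), process the symbols left to right:
Symbol L is a non-terminal. Add FIRST(L) \ {ε} = { 'y' }
L is not nullable (ε ∉ FIRST(L)), so stop here.
FIRST(L L a) = { 'y' }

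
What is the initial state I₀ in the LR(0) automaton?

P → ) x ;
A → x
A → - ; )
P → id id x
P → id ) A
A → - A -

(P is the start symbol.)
First, augment the grammar with P' → P
I₀ = CLOSURE({ [P' → . P] }):
  [P' → . P] has the dot before P: add [P → . ) x ;], [P → . id id x], [P → . id ) A]
No further items can be added.

I₀ = { [P → . ) x ;], [P → . id ) A], [P → . id id x], [P' → . P] }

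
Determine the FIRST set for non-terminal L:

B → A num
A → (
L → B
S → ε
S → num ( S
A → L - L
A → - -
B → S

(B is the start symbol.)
{ '(', '-', 'num', ε }

FIRST sets of the other non-terminals involved (by the same procedure, iterated to a fixed point):
  FIRST(B) = { '(', '-', 'num', ε }

From L → B:
  - B is a non-terminal: add FIRST(B) \ {ε} = { '(', '-', 'num' }
    B is nullable and nothing follows, so the whole right-hand side can vanish: ε ∈ FIRST(L)

Collecting: FIRST(L) = { '(', '-', 'num', ε }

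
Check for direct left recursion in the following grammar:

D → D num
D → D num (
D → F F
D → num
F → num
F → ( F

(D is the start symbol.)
Yes, D is left-recursive

Direct left recursion occurs when N → N α for some non-terminal N (the right-hand side begins with the left-hand side itself).

D → D num: LEFT RECURSIVE (starts with D)
D → D num (: LEFT RECURSIVE (starts with D)
D → F F: starts with F
D → num: starts with num
F → num: starts with num
F → ( F: starts with '('

The grammar has direct left recursion on: D.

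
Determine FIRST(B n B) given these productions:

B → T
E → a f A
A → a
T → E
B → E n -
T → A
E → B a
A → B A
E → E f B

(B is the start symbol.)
FIRST sets of the non-terminals involved (from the grammar, by fixed-point iteration):
  FIRST(B) = { 'a' }

To compute FIRST(B n B), process the symbols left to right:
Symbol B is a non-terminal. Add FIRST(B) \ {ε} = { 'a' }
B is not nullable (ε ∉ FIRST(B)), so stop here.
FIRST(B n B) = { 'a' }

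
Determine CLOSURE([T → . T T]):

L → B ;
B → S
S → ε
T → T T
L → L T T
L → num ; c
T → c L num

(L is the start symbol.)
To compute CLOSURE, for each item [A → α.Bβ] where B is a non-terminal, add [B → .γ] for all productions B → γ; repeat for the newly added items until nothing changes.

Start with: [T → . T T]
  [T → . T T] has the dot before T: add [T → . c L num]
No further items can be added.

CLOSURE = { [T → . T T], [T → . c L num] }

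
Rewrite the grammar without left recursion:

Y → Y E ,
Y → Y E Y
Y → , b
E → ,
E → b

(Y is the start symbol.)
Y → , b Y'
Y' → E , Y'
Y' → E Y Y'
Y' → ε
E → ,
E → b

Y is directly left-recursive. The standard transformation for
  A → A α₁ | ... | A α_m | β₁ | ... | β_n
is
  A  → β₁ A' | ... | β_n A'
  A' → α₁ A' | ... | α_m A' | ε

Y → , b becomes Y → , b Y'
Y → Y E , becomes Y' → E , Y'
Y → Y E Y becomes Y' → E Y Y'
Add Y' → ε

Productions for other non-terminals are unchanged:
  E → ,
  E → b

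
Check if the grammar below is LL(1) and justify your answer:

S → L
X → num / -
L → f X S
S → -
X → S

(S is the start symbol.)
Yes, the grammar is LL(1).

A grammar is LL(1) if for each non-terminal N with multiple productions, the predict sets of those productions are pairwise disjoint, where PREDICT(N → α) = (FIRST(α) \ {ε}) ∪ (FOLLOW(N) if α ⇒* ε).

Relevant sets:
  FIRST(L) = { 'f' }
  FIRST(S) = { '-', 'f' }

For S:
  PREDICT(S → L) = { 'f' }
  PREDICT(S → '-') = { '-' }
For X:
  PREDICT(X → num '/' '-') = { 'num' }
  PREDICT(X → S) = { '-', 'f' }
L has a single production, so nothing to check there.

All predict sets are disjoint. The grammar IS LL(1).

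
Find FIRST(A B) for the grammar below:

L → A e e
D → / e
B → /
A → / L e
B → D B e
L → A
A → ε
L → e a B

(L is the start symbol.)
{ '/' }

FIRST sets of the non-terminals involved (from the grammar, by fixed-point iteration):
  FIRST(A) = { '/', ε }
  FIRST(B) = { '/' }

To compute FIRST(A B), process the symbols left to right:
Symbol A is a non-terminal. Add FIRST(A) \ {ε} = { '/' }
A is nullable (ε ∈ FIRST(A)), continue to the next symbol.
Symbol B is a non-terminal. Add FIRST(B) \ {ε} = { '/' }
B is not nullable (ε ∉ FIRST(B)), so stop here.
FIRST(A B) = { '/' }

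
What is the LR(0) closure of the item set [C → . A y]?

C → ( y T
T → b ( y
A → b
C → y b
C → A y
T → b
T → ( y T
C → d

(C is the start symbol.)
To compute CLOSURE, for each item [A → α.Bβ] where B is a non-terminal, add [B → .γ] for all productions B → γ; repeat for the newly added items until nothing changes.

Start with: [C → . A y]
  [C → . A y] has the dot before A: add [A → . b]
No further items can be added.

CLOSURE = { [A → . b], [C → . A y] }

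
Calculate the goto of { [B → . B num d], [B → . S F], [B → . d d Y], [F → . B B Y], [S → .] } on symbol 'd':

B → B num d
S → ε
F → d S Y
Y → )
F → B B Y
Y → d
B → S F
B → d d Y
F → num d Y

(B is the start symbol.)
GOTO(I, 'd') = CLOSURE({ [A → αX.β] : [A → α.Xβ] ∈ I, X = 'd' })

Items with dot before 'd', with the dot advanced:
  [B → . d d Y] → [B → d . d Y]
Closure adds nothing (no advanced item has the dot before a non-terminal).

GOTO = { [B → d . d Y] }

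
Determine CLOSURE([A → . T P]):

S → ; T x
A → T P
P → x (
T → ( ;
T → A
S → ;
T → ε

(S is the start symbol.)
{ [A → . T P], [T → . ( ;], [T → . A], [T → .] }

Start with: [A → . T P]
  [A → . T P] has the dot before T: add [T → . ( ;], [T → . A], [T → .]
  [T → . A] has the dot before A: all A-items already present
No further items can be added.

CLOSURE = { [A → . T P], [T → . ( ;], [T → . A], [T → .] }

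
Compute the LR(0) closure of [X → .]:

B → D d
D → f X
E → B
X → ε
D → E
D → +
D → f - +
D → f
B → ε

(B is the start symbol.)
To compute CLOSURE, for each item [A → α.Bβ] where B is a non-terminal, add [B → .γ] for all productions B → γ; repeat for the newly added items until nothing changes.

Start with: [X → .]
The dot is at the end, so nothing is added.

CLOSURE = { [X → .] }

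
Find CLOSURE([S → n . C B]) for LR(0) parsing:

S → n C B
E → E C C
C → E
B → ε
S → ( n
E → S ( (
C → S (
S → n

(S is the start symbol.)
Start with: [S → n . C B]
  [S → n . C B] has the dot before C: add [C → . E], [C → . S (]
  [C → . E] has the dot before E: add [E → . E C C], [E → . S ( (]
  [C → . S (] has the dot before S: add [S → . n C B], [S → . ( n], [S → . n]
No further items can be added.

CLOSURE = { [C → . E], [C → . S (], [E → . E C C], [E → . S ( (], [S → . ( n], [S → . n C B], [S → . n], [S → n . C B] }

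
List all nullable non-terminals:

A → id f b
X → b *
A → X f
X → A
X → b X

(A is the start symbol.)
A non-terminal is nullable if it can derive ε (the empty string): either it has an ε-production, or it has a production whose right-hand side consists entirely of nullable non-terminals.

There are no ε-productions, so no non-terminal can derive ε.
No non-terminals are nullable.

Answer: None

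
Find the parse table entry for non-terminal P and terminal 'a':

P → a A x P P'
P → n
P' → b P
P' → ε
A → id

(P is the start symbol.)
To find M[P, 'a'], we find productions for P where 'a' is in the predict set (PREDICT(N → α) = (FIRST(α) \ {ε}) ∪ (FOLLOW(N) if α ⇒* ε)).

P → a A x P P': PREDICT = { 'a' }
  'a' is in predict set, so this production goes in M[P, 'a']
P → n: PREDICT = { 'n' }

M[P, 'a'] = P → a A x P P'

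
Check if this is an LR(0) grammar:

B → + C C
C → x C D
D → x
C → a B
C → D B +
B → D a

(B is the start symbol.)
No. Shift-reduce conflict between [D → x .] and [C → . a B]

Augment with B' → B and build the canonical LR(0) collection (I0 = CLOSURE({[B' → . B]}), then GOTO on every symbol after a dot until no new states appear). It has 16 states:
  I0: { [B → . + C C], [B → . D a], [B' → . B], [D → . x] }  — shift
  I1: { [B → + . C C], [C → . D B +], [C → . a B], [C → . x C D], [D → . x] }  — shift
  I2: { [B' → B .] }  — accept
  I3: { [B → D . a] }  — shift
  I4: { [D → x .] }  — reduce
  I5: { [B → D a .] }  — reduce
  I6: { [B → + C . C], [C → . D B +], [C → . a B], [C → . x C D], [D → . x] }  — shift
  I7: { [B → . + C C], [B → . D a], [C → D . B +], [D → . x] }  — shift
  I8: { [B → . + C C], [B → . D a], [C → a . B], [D → . x] }  — shift
  I9: { [C → . D B +], [C → . a B], [C → . x C D], [C → x . C D], [D → . x], [D → x .] }  — shift, reduce
  I10: { [C → x C . D], [D → . x] }  — shift
  I11: { [C → x C D .] }  — reduce
  I12: { [C → a B .] }  — reduce
  I13: { [C → D B . +] }  — shift
  I14: { [C → D B + .] }  — reduce
  I15: { [B → + C C .] }  — reduce

Conflict in state I9:
  Shift-reduce conflict between [D → x .] and [C → . a B]
So the grammar is NOT LR(0).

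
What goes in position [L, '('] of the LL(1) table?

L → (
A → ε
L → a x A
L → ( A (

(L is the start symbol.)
To find M[L, '('], we find productions for L where '(' is in the predict set (PREDICT(N → α) = (FIRST(α) \ {ε}) ∪ (FOLLOW(N) if α ⇒* ε)).

L → (: PREDICT = { '(' }
  '(' is in predict set, so this production goes in M[L, '(']
L → a x A: PREDICT = { 'a' }
L → ( A (: PREDICT = { '(' }
  '(' is in predict set, so this production goes in M[L, '(']

M[L, '('] = L → (, L → ( A (  (a multiply-defined cell — the grammar is not LL(1))

Answer: L → (, L → ( A (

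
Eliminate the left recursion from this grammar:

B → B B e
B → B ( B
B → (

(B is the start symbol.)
B → ( B'
B' → B e B'
B' → ( B B'
B' → ε

B is directly left-recursive. The standard transformation for
  A → A α₁ | ... | A α_m | β₁ | ... | β_n
is
  A  → β₁ A' | ... | β_n A'
  A' → α₁ A' | ... | α_m A' | ε

B → ( becomes B → ( B'
B → B B e becomes B' → B e B'
B → B ( B becomes B' → ( B B'
Add B' → ε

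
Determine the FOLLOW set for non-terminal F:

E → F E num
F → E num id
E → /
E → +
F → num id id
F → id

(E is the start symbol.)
To compute FOLLOW(F), find every occurrence of F on a right-hand side N → α F β: add FIRST(β) \ {ε}, and if β is empty or nullable also add FOLLOW(N). Iterate to a fixed point.

In E → F E num: F is followed by E num, add FIRST(E num) \ {ε} = { '+', '/', 'id', 'num' }

Taking the union: FOLLOW(F) = { '+', '/', 'id', 'num' }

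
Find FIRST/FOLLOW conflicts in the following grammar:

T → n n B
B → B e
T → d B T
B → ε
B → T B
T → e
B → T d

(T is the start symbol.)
Nullable non-terminals: B.
FIRST sets used below: FIRST(B) = { 'd', 'e', 'n', ε }, FIRST(T) = { 'd', 'e', 'n' }

B: nullable alternative(s) B → ε; FOLLOW(B) = { $, 'd', 'e', 'n' }
  B → B e: FIRST \ {ε} = { 'd', 'e', 'n' } — overlaps FOLLOW(B) on { 'd', 'e', 'n' }: CONFLICT
  B → ε: FIRST \ {ε} = { } — this is the only nullable alternative, skip
  B → T B: FIRST \ {ε} = { 'd', 'e', 'n' } — overlaps FOLLOW(B) on { 'd', 'e', 'n' }: CONFLICT
  B → T d: FIRST \ {ε} = { 'd', 'e', 'n' } — overlaps FOLLOW(B) on { 'd', 'e', 'n' }: CONFLICT

T has no nullable alternative, so no FIRST/FOLLOW check is needed there.

So the grammar has 3 FIRST/FOLLOW conflicts (marked CONFLICT above).

Answer: Yes. B → B e with FOLLOW(B) on { 'd', 'e', 'n' }; B → T B with FOLLOW(B) on { 'd', 'e', 'n' }; B → T d with FOLLOW(B) on { 'd', 'e', 'n' }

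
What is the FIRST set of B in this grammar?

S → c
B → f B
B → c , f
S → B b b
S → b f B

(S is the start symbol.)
{ 'c', 'f' }

From B → f B:
  - f is a terminal: add 'f' and stop
From B → c , f:
  - c is a terminal: add 'c' and stop

Collecting: FIRST(B) = { 'c', 'f' }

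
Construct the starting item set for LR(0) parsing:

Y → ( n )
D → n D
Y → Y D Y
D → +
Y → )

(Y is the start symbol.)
First, augment the grammar with Y' → Y
I₀ = CLOSURE({ [Y' → . Y] }):
  [Y' → . Y] has the dot before Y: add [Y → . ( n )], [Y → . Y D Y], [Y → . )]
No further items can be added.

I₀ = { [Y → . ( n )], [Y → . )], [Y → . Y D Y], [Y' → . Y] }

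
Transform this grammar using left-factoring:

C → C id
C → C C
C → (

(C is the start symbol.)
Left-factoring transforms A → αβ₁ | αβ₂ into A → αA' and A' → β₁ | β₂
(α is the longest common prefix among the alternatives). Repeat until
no nonterminal has two alternatives with a common prefix.

Round 1: C has alternatives sharing prefix 'C'. Introduce C': C → C C'
  Add: C' → id
  Add: C' → C

No remaining common prefixes — done.

Resulting grammar:
C → C C'
C' → id
C' → C
C → (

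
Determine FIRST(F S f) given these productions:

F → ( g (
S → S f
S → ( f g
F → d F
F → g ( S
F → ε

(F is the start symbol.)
FIRST sets of the non-terminals involved (from the grammar, by fixed-point iteration):
  FIRST(F) = { '(', 'd', 'g', ε }
  FIRST(S) = { '(' }

To compute FIRST(F S f), process the symbols left to right:
Symbol F is a non-terminal. Add FIRST(F) \ {ε} = { '(', 'd', 'g' }
F is nullable (ε ∈ FIRST(F)), continue to the next symbol.
Symbol S is a non-terminal. Add FIRST(S) \ {ε} = { '(' }
S is not nullable (ε ∉ FIRST(S)), so stop here.
FIRST(F S f) = { '(', 'd', 'g' }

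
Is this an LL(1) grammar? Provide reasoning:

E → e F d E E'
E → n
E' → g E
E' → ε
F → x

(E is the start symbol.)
Relevant sets:
  FOLLOW(E') = { $, 'g' }

For E:
  PREDICT(E → e F d E E') = { 'e' }
  PREDICT(E → n) = { 'n' }
For E':
  PREDICT(E' → g E) = { 'g' }
  PREDICT(E' → ε) = { $, 'g' }
F has a single production, so nothing to check there.

Conflict found: Predict set conflict for E': { 'g' }
The grammar is NOT LL(1).

Answer: No. Predict set conflict for E': { 'g' }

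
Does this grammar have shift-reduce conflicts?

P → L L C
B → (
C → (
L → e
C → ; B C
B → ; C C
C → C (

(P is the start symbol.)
Yes — I7: [P → L L C .] vs [C → C . (]; I12: [C → ; B C .] vs [C → C . (]; I15: [B → ; C C .] vs [C → C . (]

Augment with P' → P and build the canonical LR(0) collection (I0 = CLOSURE({[P' → . P]}), then GOTO on every symbol after a dot until no new states appear). It has 16 states:
  I0: { [L → . e], [P → . L L C], [P' → . P] }  — shift
  I1: { [L → . e], [P → L . L C] }  — shift
  I2: { [P' → P .] }  — accept
  I3: { [L → e .] }  — reduce
  I4: { [C → . (], [C → . ; B C], [C → . C (], [P → L L . C] }  — shift
  I5: { [C → ( .] }  — reduce
  I6: { [B → . (], [B → . ; C C], [C → ; . B C] }  — shift
  I7: { [C → C . (], [P → L L C .] }  — shift, reduce
  I8: { [C → C ( .] }  — reduce
  I9: { [B → ( .] }  — reduce
  I10: { [B → ; . C C], [C → . (], [C → . ; B C], [C → . C (] }  — shift
  I11: { [C → . (], [C → . ; B C], [C → . C (], [C → ; B . C] }  — shift
  I12: { [C → ; B C .], [C → C . (] }  — shift, reduce
  I13: { [B → ; C . C], [C → . (], [C → . ; B C], [C → . C (], [C → C . (] }  — shift
  I14: { [C → ( .], [C → C ( .] }  — 2 reduces
  I15: { [B → ; C C .], [C → C . (] }  — shift, reduce

I7 contains reduce item [P → L L C .] and shift item [C → C . (] — shift-reduce conflict.
I12 contains reduce item [C → ; B C .] and shift item [C → C . (] — shift-reduce conflict.
I15 contains reduce item [B → ; C C .] and shift item [C → C . (] — shift-reduce conflict.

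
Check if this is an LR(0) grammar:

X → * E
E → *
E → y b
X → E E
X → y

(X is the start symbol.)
Augment with X' → X and build the canonical LR(0) collection (I0 = CLOSURE({[X' → . X]}), then GOTO on every symbol after a dot until no new states appear). It has 10 states:
  I0: { [E → . *], [E → . y b], [X → . * E], [X → . E E], [X → . y], [X' → . X] }  — shift
  I1: { [E → * .], [E → . *], [E → . y b], [X → * . E] }  — shift, reduce
  I2: { [E → . *], [E → . y b], [X → E . E] }  — shift
  I3: { [X' → X .] }  — accept
  I4: { [E → y . b], [X → y .] }  — shift, reduce
  I5: { [E → y b .] }  — reduce
  I6: { [E → * .] }  — reduce
  I7: { [X → E E .] }  — reduce
  I8: { [E → y . b] }  — shift
  I9: { [X → * E .] }  — reduce

Conflict in state I1:
  Shift-reduce conflict between [E → * .] and [E → . *]
So the grammar is NOT LR(0).

Answer: No. Shift-reduce conflict between [E → * .] and [E → . *]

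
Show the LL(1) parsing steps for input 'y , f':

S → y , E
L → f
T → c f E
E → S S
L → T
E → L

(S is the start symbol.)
Stack is shown with the top on the left.

Stack    Input    Action
------------------------
S $      y , f $  output S → y , E
y , E $  y , f $  match 'y'
, E $    , f $    match ','
E $      f $      output E → L
L $      f $      output L → f
f $      f $      match 'f'
$        $        accept

The string is accepted.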